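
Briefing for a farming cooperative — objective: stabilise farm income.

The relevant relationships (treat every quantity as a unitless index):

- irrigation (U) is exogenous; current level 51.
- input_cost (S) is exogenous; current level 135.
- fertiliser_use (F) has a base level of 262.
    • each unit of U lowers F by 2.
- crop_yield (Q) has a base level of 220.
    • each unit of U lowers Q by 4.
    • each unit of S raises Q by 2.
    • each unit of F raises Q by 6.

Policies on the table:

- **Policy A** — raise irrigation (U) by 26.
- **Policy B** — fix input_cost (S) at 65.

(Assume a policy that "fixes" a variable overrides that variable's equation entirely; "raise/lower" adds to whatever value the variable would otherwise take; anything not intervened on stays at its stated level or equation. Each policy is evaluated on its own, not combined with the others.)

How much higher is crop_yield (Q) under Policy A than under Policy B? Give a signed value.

Policy A (U + 26):
  U = 51 + 26 = 77
  S = 135
  F = 262 − 2·77 = 108
  Q = 220 − 4·77 + 2·135 + 6·108 = 830
Policy B (S := 65):
  U = 51
  S = 65
  F = 262 − 2·51 = 160
  Q = 220 − 4·51 + 2·65 + 6·160 = 1106
Q: 830 − 1106 = -276

-276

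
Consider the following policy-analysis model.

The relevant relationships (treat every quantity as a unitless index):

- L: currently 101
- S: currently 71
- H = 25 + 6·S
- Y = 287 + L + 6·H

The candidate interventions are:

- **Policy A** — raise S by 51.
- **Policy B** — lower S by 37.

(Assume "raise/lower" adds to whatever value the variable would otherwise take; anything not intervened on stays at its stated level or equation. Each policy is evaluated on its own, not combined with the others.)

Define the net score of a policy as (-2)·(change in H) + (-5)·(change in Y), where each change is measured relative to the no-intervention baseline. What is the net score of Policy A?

-9792

Baseline:
  L = 101
  S = 71
  H = 25 + 6·71 = 451
  Y = 287 + 101 + 6·451 = 3094
Policy A (S + 51):
  L = 101
  S = 71 + 51 = 122
  H = 25 + 6·122 = 757
  Y = 287 + 101 + 6·757 = 4930
ΔH = 757 − 451 = 306; ΔY = 4930 − 3094 = 1836
Score = (-2)·306 + (-5)·1836 = -9792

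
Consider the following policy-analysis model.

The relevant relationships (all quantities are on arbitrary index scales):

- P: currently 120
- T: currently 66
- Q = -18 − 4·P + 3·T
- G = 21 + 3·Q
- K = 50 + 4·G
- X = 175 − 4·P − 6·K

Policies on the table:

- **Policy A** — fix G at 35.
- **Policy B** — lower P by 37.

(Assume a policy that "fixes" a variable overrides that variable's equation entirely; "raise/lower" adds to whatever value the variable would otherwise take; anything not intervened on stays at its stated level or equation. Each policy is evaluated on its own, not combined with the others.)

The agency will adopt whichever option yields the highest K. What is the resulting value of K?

190

Policy A (G := 35):
  P = 120
  T = 66
  Q = -18 − 4·120 + 3·66 = -300
  G = 35
  K = 50 + 4·35 = 190
Policy B (P − 37):
  P = 120 − 37 = 83
  T = 66
  Q = -18 − 4·83 + 3·66 = -152
  G = 21 + 3·(-152) = -435
  K = 50 + 4·(-435) = -1690
Comparing — Policy A: K=190, Policy B: K=-1690. Highest is 190 (Policy A).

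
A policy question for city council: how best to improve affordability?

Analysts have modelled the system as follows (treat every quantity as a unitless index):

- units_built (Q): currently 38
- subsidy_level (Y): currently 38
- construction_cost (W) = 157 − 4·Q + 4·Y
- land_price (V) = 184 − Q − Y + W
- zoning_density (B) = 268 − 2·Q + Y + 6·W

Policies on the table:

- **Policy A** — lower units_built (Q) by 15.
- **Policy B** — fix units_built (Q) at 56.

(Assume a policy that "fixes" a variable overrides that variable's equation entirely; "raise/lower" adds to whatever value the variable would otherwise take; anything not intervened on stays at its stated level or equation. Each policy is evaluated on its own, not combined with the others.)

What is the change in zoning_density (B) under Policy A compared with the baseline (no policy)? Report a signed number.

Baseline:
  Q = 38
  Y = 38
  W = 157 − 4·38 + 4·38 = 157
  B = 268 − 2·38 + 38 + 6·157 = 1172
Policy A (Q − 15):
  Q = 38 − 15 = 23
  Y = 38
  W = 157 − 4·23 + 4·38 = 217
  B = 268 − 2·23 + 38 + 6·217 = 1562
Change in B: 1562 − 1172 = 390

390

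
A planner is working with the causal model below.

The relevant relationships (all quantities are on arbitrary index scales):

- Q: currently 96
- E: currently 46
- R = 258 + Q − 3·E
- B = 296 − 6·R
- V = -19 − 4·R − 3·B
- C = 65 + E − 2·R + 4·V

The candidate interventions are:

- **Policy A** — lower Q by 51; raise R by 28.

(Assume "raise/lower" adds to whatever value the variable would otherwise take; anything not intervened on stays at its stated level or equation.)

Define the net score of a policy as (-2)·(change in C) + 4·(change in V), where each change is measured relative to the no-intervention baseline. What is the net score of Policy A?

Baseline:
  Q = 96
  E = 46
  R = 258 + 96 − 3·46 = 216
  B = 296 − 6·216 = -1000
  V = -19 − 4·216 − 3·(-1000) = 2117
  C = 65 + 46 − 2·216 + 4·2117 = 8147
Policy A (Q − 51, R + 28):
  Q = 96 − 51 = 45
  E = 46
  R = 258 + 45 − 3·46 (+28 from intervention) = 193
  B = 296 − 6·193 = -862
  V = -19 − 4·193 − 3·(-862) = 1795
  C = 65 + 46 − 2·193 + 4·1795 = 6905
ΔC = 6905 − 8147 = -1242; ΔV = 1795 − 2117 = -322
Score = (-2)·(-1242) + 4·(-322) = 1196

1196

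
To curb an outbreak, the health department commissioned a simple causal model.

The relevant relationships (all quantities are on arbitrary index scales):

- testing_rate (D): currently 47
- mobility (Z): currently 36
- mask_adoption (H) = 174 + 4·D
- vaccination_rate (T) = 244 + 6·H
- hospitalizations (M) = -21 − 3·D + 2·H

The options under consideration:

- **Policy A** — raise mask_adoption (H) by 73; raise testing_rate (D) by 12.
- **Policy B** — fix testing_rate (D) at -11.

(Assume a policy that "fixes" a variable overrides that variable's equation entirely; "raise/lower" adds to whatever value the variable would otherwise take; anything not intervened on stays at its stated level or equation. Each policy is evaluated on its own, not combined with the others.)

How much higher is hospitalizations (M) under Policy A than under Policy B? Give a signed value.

Policy A (H + 73, D + 12):
  D = 47 + 12 = 59
  H = 174 + 4·59 (+73 from intervention) = 483
  M = -21 − 3·59 + 2·483 = 768
Policy B (D := -11):
  D = -11
  H = 174 + 4·(-11) = 130
  M = -21 − 3·(-11) + 2·130 = 272
M: 768 − 272 = 496

496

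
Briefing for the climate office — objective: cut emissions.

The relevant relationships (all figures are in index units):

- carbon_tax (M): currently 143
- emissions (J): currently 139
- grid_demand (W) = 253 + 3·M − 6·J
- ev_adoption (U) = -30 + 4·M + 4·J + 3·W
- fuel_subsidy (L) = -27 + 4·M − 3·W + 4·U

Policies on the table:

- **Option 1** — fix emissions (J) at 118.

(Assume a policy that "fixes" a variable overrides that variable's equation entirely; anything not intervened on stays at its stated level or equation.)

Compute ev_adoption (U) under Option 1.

936

Option 1 (J := 118):
  M = 143
  J = 118
  W = 253 + 3·143 − 6·118 = -26
  U = -30 + 4·143 + 4·118 + 3·(-26) = 936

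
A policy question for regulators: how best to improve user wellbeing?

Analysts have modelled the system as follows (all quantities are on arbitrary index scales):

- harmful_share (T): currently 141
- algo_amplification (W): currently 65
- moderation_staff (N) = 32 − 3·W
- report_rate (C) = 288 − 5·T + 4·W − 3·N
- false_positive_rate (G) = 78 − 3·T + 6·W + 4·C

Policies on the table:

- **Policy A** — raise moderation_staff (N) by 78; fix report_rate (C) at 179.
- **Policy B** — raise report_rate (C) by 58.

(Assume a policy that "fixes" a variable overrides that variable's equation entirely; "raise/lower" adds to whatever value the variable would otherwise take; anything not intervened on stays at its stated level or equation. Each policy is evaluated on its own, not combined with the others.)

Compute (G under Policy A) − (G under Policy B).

Policy A (N + 78, C := 179):
  T = 141
  W = 65
  N = 32 − 3·65 (+78 from intervention) = -85
  C = 179
  G = 78 − 3·141 + 6·65 + 4·179 = 761
Policy B (C + 58):
  T = 141
  W = 65
  N = 32 − 3·65 = -163
  C = 288 − 5·141 + 4·65 − 3·(-163) (+58 from intervention) = 390
  G = 78 − 3·141 + 6·65 + 4·390 = 1605
G: 761 − 1605 = -844

-844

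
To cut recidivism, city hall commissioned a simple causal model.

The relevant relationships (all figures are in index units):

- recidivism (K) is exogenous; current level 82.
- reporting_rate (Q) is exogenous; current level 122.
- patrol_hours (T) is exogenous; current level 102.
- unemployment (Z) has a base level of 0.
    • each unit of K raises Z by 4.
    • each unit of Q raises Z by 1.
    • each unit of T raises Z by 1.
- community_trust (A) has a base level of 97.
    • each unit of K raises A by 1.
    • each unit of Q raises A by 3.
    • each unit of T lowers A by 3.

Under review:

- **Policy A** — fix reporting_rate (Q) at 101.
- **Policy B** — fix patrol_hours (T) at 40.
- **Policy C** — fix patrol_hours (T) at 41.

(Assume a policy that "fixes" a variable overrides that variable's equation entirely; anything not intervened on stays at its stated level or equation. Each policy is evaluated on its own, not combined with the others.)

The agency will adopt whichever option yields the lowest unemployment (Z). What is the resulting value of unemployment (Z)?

Policy A (Q := 101):
  K = 82
  Q = 101
  T = 102
  Z = 0 + 4·82 + 101 + 102 = 531
Policy B (T := 40):
  K = 82
  Q = 122
  T = 40
  Z = 0 + 4·82 + 122 + 40 = 490
Policy C (T := 41):
  K = 82
  Q = 122
  T = 41
  Z = 0 + 4·82 + 122 + 41 = 491
Comparing — Policy A: Z=531, Policy B: Z=490, Policy C: Z=491. Lowest is 490 (Policy B).

490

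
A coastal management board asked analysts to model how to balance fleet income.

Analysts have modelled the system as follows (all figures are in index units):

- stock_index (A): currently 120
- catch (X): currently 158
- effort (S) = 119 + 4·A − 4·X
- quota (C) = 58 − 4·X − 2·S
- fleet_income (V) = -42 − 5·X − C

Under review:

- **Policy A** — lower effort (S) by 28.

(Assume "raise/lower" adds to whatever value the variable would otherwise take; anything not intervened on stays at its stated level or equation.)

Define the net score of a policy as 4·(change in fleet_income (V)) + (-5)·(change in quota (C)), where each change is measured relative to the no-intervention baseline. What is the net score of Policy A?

-504

Baseline:
  A = 120
  X = 158
  S = 119 + 4·120 − 4·158 = -33
  C = 58 − 4·158 − 2·(-33) = -508
  V = -42 − 5·158 − (-508) = -324
Policy A (S − 28):
  A = 120
  X = 158
  S = 119 + 4·120 − 4·158 (−28 from intervention) = -61
  C = 58 − 4·158 − 2·(-61) = -452
  V = -42 − 5·158 − (-452) = -380
ΔV = -380 − (-324) = -56; ΔC = -452 − (-508) = 56
Score = 4·(-56) + (-5)·56 = -504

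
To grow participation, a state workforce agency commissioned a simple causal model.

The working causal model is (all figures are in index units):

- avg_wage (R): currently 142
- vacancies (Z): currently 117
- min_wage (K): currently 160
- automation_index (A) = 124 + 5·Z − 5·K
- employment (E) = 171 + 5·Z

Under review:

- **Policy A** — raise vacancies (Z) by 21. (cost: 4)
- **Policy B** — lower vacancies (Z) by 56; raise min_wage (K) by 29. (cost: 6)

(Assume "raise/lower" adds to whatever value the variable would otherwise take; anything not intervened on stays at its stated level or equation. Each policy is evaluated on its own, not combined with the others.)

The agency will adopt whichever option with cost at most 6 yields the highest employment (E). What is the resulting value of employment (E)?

Policy A (Z + 21):
  Z = 117 + 21 = 138
  E = 171 + 5·138 = 861
Policy B (Z − 56, K + 29):
  Z = 117 − 56 = 61
  E = 171 + 5·61 = 476
Comparing — Policy A: E=861, Policy B: E=476. Highest is 861 (Policy A).

861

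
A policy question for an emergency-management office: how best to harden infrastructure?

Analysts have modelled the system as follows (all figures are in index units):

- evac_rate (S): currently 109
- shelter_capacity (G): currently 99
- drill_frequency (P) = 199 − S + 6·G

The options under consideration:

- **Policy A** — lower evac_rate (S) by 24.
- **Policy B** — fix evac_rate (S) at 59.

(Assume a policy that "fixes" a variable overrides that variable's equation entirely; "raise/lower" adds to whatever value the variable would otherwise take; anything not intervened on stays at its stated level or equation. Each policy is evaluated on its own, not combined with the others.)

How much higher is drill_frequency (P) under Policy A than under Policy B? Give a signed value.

-26

Policy A (S − 24):
  S = 109 − 24 = 85
  G = 99
  P = 199 − 85 + 6·99 = 708
Policy B (S := 59):
  S = 59
  G = 99
  P = 199 − 59 + 6·99 = 734
P: 708 − 734 = -26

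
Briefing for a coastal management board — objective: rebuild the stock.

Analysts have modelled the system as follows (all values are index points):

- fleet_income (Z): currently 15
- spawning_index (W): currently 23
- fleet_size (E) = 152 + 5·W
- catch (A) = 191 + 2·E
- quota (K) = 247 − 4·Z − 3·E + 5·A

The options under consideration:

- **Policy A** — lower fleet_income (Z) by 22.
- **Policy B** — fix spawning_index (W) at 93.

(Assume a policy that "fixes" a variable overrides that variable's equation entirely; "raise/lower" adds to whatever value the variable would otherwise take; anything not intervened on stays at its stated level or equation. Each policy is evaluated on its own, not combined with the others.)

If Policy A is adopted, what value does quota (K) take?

Policy A (Z − 22):
  Z = 15 − 22 = -7
  W = 23
  E = 152 + 5·23 = 267
  A = 191 + 2·267 = 725
  K = 247 − 4·(-7) − 3·267 + 5·725 = 3099

3099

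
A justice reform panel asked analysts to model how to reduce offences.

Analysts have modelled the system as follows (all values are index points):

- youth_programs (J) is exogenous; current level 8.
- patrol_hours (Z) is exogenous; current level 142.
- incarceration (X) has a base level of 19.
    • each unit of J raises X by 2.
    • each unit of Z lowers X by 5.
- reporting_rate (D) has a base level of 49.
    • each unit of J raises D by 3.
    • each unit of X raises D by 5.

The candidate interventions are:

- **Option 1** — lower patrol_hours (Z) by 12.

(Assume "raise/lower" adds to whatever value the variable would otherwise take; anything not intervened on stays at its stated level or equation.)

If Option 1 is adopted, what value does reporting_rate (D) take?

Option 1 (Z − 12):
  J = 8
  Z = 142 − 12 = 130
  X = 19 + 2·8 − 5·130 = -615
  D = 49 + 3·8 + 5·(-615) = -3002

-3002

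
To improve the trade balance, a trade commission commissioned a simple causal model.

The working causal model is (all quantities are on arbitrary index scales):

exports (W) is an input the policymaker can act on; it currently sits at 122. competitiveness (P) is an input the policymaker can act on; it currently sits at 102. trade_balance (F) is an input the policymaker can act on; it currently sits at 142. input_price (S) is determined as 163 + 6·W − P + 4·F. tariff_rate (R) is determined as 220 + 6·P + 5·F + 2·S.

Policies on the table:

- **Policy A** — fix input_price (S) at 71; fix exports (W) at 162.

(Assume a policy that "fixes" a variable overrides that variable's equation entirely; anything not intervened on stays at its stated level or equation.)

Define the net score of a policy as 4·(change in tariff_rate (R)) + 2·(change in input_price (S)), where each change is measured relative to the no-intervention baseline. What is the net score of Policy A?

Baseline:
  W = 122
  P = 102
  F = 142
  S = 163 + 6·122 − 102 + 4·142 = 1361
  R = 220 + 6·102 + 5·142 + 2·1361 = 4264
Policy A (S := 71, W := 162):
  W = 162
  P = 102
  F = 142
  S = 71
  R = 220 + 6·102 + 5·142 + 2·71 = 1684
ΔR = 1684 − 4264 = -2580; ΔS = 71 − 1361 = -1290
Score = 4·(-2580) + 2·(-1290) = -12900

-12900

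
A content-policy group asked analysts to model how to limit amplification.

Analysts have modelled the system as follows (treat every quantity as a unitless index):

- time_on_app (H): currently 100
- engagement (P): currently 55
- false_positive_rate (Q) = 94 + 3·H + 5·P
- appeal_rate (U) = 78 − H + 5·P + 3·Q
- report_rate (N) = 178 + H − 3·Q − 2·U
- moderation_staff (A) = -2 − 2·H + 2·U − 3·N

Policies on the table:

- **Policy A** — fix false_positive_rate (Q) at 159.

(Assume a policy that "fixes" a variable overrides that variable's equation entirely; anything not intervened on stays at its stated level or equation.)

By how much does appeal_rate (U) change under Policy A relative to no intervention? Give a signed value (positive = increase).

-1530

Baseline:
  H = 100
  P = 55
  Q = 94 + 3·100 + 5·55 = 669
  U = 78 − 100 + 5·55 + 3·669 = 2260
Policy A (Q := 159):
  H = 100
  P = 55
  Q = 159
  U = 78 − 100 + 5·55 + 3·159 = 730
Change in U: 730 − 2260 = -1530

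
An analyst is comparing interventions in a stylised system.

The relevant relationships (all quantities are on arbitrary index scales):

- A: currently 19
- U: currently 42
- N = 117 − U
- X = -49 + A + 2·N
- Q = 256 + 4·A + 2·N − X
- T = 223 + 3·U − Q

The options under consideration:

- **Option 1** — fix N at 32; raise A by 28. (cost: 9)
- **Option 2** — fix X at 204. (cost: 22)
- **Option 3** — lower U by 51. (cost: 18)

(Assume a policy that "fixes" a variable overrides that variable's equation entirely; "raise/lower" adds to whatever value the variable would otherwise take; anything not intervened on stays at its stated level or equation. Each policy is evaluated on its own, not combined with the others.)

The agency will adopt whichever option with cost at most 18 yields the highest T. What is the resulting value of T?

-97

Option 1 (N := 32, A + 28):
  A = 19 + 28 = 47
  U = 42
  N = 32
  X = -49 + 47 + 2·32 = 62
  Q = 256 + 4·47 + 2·32 − 62 = 446
  T = 223 + 3·42 − 446 = -97
Option 3 (U − 51):
  A = 19
  U = 42 − 51 = -9
  N = 117 − (-9) = 126
  X = -49 + 19 + 2·126 = 222
  Q = 256 + 4·19 + 2·126 − 222 = 362
  T = 223 + 3·(-9) − 362 = -166
Comparing — Option 1: T=-97, Option 3: T=-166. Highest is -97 (Option 1).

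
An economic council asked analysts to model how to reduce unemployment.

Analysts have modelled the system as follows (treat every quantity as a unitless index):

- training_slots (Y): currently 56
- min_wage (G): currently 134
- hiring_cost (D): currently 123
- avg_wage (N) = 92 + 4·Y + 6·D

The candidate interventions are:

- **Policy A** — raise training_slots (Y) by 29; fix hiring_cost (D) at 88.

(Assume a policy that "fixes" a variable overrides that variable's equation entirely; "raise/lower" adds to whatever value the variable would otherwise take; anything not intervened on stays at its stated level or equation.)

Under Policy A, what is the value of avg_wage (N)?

960

Policy A (Y + 29, D := 88):
  Y = 56 + 29 = 85
  D = 88
  N = 92 + 4·85 + 6·88 = 960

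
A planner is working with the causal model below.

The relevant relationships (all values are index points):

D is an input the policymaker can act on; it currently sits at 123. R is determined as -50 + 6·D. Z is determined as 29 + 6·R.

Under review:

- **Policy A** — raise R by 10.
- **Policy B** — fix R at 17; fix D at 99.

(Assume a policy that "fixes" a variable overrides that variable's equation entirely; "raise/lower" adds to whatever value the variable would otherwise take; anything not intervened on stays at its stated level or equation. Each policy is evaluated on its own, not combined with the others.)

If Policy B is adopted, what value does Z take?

131

Policy B (R := 17, D := 99):
  D = 99
  R = 17
  Z = 29 + 6·17 = 131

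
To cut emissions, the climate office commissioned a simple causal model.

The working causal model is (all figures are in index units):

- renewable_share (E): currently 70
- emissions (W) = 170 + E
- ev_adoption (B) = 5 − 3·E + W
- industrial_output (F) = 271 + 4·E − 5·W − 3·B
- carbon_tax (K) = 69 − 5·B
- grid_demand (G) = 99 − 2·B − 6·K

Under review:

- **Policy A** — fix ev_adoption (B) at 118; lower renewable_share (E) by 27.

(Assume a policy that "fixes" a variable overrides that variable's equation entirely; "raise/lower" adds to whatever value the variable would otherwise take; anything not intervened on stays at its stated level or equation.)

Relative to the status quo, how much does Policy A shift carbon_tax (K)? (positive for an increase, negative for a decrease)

-415

Baseline:
  E = 70
  W = 170 + 70 = 240
  B = 5 − 3·70 + 240 = 35
  K = 69 − 5·35 = -106
Policy A (B := 118, E − 27):
  E = 70 − 27 = 43
  W = 170 + 43 = 213
  B = 118
  K = 69 − 5·118 = -521
Change in K: -521 − (-106) = -415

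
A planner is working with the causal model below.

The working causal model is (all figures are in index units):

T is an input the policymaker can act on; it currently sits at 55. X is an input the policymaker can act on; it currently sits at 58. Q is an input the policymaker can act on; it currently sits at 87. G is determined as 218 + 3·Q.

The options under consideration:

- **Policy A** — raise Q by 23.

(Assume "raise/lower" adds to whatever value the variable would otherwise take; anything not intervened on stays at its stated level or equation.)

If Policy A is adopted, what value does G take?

548

Policy A (Q + 23):
  Q = 87 + 23 = 110
  G = 218 + 3·110 = 548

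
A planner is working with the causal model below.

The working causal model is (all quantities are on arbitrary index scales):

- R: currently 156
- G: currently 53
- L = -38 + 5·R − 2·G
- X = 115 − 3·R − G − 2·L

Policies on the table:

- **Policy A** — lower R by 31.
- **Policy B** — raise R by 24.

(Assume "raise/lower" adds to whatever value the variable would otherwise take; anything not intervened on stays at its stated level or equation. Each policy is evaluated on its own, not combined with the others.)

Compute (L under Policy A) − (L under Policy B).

-275

Policy A (R − 31):
  R = 156 − 31 = 125
  G = 53
  L = -38 + 5·125 − 2·53 = 481
Policy B (R + 24):
  R = 156 + 24 = 180
  G = 53
  L = -38 + 5·180 − 2·53 = 756
L: 481 − 756 = -275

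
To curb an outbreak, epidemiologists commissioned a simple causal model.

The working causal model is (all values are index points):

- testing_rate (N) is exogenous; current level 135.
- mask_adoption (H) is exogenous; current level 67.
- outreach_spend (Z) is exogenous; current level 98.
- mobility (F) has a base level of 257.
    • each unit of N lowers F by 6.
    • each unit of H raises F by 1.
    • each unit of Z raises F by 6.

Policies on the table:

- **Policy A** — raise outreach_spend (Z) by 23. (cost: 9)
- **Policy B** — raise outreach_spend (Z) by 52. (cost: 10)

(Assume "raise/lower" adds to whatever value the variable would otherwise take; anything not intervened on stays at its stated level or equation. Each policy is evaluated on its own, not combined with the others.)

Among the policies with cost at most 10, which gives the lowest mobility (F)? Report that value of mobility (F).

Policy A (Z + 23):
  N = 135
  H = 67
  Z = 98 + 23 = 121
  F = 257 − 6·135 + 67 + 6·121 = 240
Policy B (Z + 52):
  N = 135
  H = 67
  Z = 98 + 52 = 150
  F = 257 − 6·135 + 67 + 6·150 = 414
Comparing — Policy A: F=240, Policy B: F=414. Lowest is 240 (Policy A).

240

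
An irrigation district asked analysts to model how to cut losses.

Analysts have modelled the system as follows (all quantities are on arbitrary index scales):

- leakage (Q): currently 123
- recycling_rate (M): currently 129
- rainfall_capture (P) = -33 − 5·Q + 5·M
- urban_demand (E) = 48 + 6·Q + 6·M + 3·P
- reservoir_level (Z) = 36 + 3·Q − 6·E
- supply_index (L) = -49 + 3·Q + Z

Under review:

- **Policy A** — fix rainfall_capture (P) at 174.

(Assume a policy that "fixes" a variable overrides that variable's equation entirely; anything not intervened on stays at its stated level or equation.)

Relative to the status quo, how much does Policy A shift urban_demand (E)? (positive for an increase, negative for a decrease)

Baseline:
  Q = 123
  M = 129
  P = -33 − 5·123 + 5·129 = -3
  E = 48 + 6·123 + 6·129 + 3·(-3) = 1551
Policy A (P := 174):
  Q = 123
  M = 129
  P = 174
  E = 48 + 6·123 + 6·129 + 3·174 = 2082
Change in E: 2082 − 1551 = 531

531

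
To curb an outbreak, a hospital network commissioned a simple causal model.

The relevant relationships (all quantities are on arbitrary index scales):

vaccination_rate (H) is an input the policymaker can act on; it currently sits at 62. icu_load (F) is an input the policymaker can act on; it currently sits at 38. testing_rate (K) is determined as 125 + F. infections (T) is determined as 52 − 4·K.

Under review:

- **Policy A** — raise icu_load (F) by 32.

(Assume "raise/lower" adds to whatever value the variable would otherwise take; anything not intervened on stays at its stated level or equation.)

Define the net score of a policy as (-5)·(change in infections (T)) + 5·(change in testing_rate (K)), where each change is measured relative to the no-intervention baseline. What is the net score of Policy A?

800

Baseline:
  F = 38
  K = 125 + 38 = 163
  T = 52 − 4·163 = -600
Policy A (F + 32):
  F = 38 + 32 = 70
  K = 125 + 70 = 195
  T = 52 − 4·195 = -728
ΔT = -728 − (-600) = -128; ΔK = 195 − 163 = 32
Score = (-5)·(-128) + 5·32 = 800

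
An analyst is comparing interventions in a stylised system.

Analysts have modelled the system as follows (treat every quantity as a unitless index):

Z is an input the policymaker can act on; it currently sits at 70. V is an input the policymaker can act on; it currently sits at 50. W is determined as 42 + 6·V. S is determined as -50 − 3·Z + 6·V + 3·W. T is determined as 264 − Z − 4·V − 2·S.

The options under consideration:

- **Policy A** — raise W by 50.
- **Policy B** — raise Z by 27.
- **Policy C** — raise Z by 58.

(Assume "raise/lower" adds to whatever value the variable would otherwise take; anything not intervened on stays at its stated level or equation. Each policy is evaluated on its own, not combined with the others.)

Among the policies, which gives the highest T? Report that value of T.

-1848

Policy A (W + 50):
  Z = 70
  V = 50
  W = 42 + 6·50 (+50 from intervention) = 392
  S = -50 − 3·70 + 6·50 + 3·392 = 1216
  T = 264 − 70 − 4·50 − 2·1216 = -2438
Policy B (Z + 27):
  Z = 70 + 27 = 97
  V = 50
  W = 42 + 6·50 = 342
  S = -50 − 3·97 + 6·50 + 3·342 = 985
  T = 264 − 97 − 4·50 − 2·985 = -2003
Policy C (Z + 58):
  Z = 70 + 58 = 128
  V = 50
  W = 42 + 6·50 = 342
  S = -50 − 3·128 + 6·50 + 3·342 = 892
  T = 264 − 128 − 4·50 − 2·892 = -1848
Comparing — Policy A: T=-2438, Policy B: T=-2003, Policy C: T=-1848. Highest is -1848 (Policy C).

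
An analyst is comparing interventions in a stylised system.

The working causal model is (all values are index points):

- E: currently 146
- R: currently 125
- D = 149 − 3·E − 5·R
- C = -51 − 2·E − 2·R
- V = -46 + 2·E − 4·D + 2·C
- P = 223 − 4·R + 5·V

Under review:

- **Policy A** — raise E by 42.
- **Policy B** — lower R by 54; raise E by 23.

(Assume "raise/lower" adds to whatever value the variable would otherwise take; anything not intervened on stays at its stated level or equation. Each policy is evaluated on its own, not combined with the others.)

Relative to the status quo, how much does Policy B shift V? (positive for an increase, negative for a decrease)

Baseline:
  E = 146
  R = 125
  D = 149 − 3·146 − 5·125 = -914
  C = -51 − 2·146 − 2·125 = -593
  V = -46 + 2·146 − 4·(-914) + 2·(-593) = 2716
Policy B (R − 54, E + 23):
  E = 146 + 23 = 169
  R = 125 − 54 = 71
  D = 149 − 3·169 − 5·71 = -713
  C = -51 − 2·169 − 2·71 = -531
  V = -46 + 2·169 − 4·(-713) + 2·(-531) = 2082
Change in V: 2082 − 2716 = -634

-634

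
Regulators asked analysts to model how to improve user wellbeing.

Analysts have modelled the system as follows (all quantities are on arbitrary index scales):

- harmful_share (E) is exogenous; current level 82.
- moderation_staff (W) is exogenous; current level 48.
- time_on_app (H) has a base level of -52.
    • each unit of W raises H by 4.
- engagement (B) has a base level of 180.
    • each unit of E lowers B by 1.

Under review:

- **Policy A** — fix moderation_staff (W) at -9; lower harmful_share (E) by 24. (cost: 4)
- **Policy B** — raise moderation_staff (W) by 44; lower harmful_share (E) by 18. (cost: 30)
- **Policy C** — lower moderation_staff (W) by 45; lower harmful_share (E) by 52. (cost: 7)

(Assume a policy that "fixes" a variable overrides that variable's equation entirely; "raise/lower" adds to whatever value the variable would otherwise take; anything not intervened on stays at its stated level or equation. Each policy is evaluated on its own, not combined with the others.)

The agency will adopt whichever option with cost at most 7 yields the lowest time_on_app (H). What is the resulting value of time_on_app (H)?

Policy A (W := -9, E − 24):
  W = -9
  H = -52 + 4·(-9) = -88
Policy C (W − 45, E − 52):
  W = 48 − 45 = 3
  H = -52 + 4·3 = -40
Comparing — Policy A: H=-88, Policy C: H=-40. Lowest is -88 (Policy A).

-88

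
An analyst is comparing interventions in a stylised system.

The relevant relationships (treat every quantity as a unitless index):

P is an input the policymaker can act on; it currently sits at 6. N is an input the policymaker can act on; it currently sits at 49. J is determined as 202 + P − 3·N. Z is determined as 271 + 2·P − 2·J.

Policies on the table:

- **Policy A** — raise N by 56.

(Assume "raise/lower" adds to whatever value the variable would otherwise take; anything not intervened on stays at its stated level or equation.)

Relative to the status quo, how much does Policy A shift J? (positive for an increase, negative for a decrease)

-168

Baseline:
  P = 6
  N = 49
  J = 202 + 6 − 3·49 = 61
Policy A (N + 56):
  P = 6
  N = 49 + 56 = 105
  J = 202 + 6 − 3·105 = -107
Change in J: -107 − 61 = -168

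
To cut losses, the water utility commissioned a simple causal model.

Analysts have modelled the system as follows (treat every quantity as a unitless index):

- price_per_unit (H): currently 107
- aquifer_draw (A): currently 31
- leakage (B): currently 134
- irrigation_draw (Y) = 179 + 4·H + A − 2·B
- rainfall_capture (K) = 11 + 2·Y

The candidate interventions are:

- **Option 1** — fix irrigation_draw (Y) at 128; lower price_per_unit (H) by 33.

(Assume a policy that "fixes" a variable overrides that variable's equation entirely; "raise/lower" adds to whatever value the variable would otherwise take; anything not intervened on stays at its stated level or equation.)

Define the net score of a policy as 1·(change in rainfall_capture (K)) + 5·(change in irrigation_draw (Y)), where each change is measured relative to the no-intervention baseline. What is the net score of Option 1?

Baseline:
  H = 107
  A = 31
  B = 134
  Y = 179 + 4·107 + 31 − 2·134 = 370
  K = 11 + 2·370 = 751
Option 1 (Y := 128, H − 33):
  H = 107 − 33 = 74
  A = 31
  B = 134
  Y = 128
  K = 11 + 2·128 = 267
ΔK = 267 − 751 = -484; ΔY = 128 − 370 = -242
Score = 1·(-484) + 5·(-242) = -1694

-1694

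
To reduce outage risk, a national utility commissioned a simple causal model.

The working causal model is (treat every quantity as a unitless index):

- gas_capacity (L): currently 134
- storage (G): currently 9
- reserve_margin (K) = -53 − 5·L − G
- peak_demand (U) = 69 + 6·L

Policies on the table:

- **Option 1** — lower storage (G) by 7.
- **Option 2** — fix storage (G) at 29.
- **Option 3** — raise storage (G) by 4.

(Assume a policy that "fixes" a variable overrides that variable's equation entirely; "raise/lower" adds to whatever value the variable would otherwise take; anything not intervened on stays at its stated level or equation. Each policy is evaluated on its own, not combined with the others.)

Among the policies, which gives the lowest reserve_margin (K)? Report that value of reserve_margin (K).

Option 1 (G − 7):
  L = 134
  G = 9 − 7 = 2
  K = -53 − 5·134 − 2 = -725
Option 2 (G := 29):
  L = 134
  G = 29
  K = -53 − 5·134 − 29 = -752
Option 3 (G + 4):
  L = 134
  G = 9 + 4 = 13
  K = -53 − 5·134 − 13 = -736
Comparing — Option 1: K=-725, Option 2: K=-752, Option 3: K=-736. Lowest is -752 (Option 2).

-752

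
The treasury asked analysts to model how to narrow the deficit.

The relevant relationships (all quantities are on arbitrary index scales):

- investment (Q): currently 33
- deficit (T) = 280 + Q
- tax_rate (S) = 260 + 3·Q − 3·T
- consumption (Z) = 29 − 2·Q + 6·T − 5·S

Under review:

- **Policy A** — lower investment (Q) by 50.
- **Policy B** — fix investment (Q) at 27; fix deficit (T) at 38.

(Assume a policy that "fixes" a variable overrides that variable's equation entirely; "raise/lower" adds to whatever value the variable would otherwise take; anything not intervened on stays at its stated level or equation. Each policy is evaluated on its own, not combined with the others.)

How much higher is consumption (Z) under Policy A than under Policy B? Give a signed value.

Policy A (Q − 50):
  Q = 33 − 50 = -17
  T = 280 + (-17) = 263
  S = 260 + 3·(-17) − 3·263 = -580
  Z = 29 − 2·(-17) + 6·263 − 5·(-580) = 4541
Policy B (Q := 27, T := 38):
  Q = 27
  T = 38
  S = 260 + 3·27 − 3·38 = 227
  Z = 29 − 2·27 + 6·38 − 5·227 = -932
Z: 4541 − (-932) = 5473

5473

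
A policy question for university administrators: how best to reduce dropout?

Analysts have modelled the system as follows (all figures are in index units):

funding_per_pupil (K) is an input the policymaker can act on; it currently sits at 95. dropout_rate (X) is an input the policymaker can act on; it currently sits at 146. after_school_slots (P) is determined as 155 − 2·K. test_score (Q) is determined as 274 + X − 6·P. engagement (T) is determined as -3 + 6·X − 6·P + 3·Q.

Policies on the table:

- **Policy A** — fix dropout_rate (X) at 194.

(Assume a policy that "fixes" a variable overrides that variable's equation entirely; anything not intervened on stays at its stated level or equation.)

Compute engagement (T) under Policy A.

Policy A (X := 194):
  K = 95
  X = 194
  P = 155 − 2·95 = -35
  Q = 274 + 194 − 6·(-35) = 678
  T = -3 + 6·194 − 6·(-35) + 3·678 = 3405

3405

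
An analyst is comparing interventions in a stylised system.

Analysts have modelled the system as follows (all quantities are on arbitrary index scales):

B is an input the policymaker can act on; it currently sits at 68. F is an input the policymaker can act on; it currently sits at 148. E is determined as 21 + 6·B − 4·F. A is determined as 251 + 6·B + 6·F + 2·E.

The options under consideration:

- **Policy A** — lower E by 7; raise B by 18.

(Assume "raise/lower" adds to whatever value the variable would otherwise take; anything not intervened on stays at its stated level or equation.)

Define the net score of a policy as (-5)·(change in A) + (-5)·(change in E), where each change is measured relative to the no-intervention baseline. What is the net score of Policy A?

-2055

Baseline:
  B = 68
  F = 148
  E = 21 + 6·68 − 4·148 = -163
  A = 251 + 6·68 + 6·148 + 2·(-163) = 1221
Policy A (E − 7, B + 18):
  B = 68 + 18 = 86
  F = 148
  E = 21 + 6·86 − 4·148 (−7 from intervention) = -62
  A = 251 + 6·86 + 6·148 + 2·(-62) = 1531
ΔA = 1531 − 1221 = 310; ΔE = -62 − (-163) = 101
Score = (-5)·310 + (-5)·101 = -2055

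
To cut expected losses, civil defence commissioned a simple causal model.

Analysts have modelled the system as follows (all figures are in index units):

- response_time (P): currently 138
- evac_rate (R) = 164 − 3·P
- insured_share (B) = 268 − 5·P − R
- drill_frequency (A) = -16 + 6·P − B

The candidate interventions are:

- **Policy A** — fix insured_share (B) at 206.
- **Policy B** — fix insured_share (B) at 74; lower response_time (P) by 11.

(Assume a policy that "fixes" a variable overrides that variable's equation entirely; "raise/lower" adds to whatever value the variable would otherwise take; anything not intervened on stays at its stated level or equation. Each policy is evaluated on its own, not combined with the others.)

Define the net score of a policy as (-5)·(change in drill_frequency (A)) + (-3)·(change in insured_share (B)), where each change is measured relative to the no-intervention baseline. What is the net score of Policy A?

Baseline:
  P = 138
  R = 164 − 3·138 = -250
  B = 268 − 5·138 − (-250) = -172
  A = -16 + 6·138 − (-172) = 984
Policy A (B := 206):
  P = 138
  R = 164 − 3·138 = -250
  B = 206
  A = -16 + 6·138 − 206 = 606
ΔA = 606 − 984 = -378; ΔB = 206 − (-172) = 378
Score = (-5)·(-378) + (-3)·378 = 756

756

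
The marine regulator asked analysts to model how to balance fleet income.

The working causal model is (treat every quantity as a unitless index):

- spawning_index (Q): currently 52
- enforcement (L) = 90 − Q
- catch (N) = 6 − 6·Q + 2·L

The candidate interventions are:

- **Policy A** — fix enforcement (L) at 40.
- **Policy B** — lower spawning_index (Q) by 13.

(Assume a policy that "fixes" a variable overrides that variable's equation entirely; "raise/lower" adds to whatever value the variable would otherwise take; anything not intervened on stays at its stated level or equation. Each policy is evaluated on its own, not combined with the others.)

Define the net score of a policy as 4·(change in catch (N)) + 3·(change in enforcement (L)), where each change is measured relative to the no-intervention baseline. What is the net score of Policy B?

Baseline:
  Q = 52
  L = 90 − 52 = 38
  N = 6 − 6·52 + 2·38 = -230
Policy B (Q − 13):
  Q = 52 − 13 = 39
  L = 90 − 39 = 51
  N = 6 − 6·39 + 2·51 = -126
ΔN = -126 − (-230) = 104; ΔL = 51 − 38 = 13
Score = 4·104 + 3·13 = 455

455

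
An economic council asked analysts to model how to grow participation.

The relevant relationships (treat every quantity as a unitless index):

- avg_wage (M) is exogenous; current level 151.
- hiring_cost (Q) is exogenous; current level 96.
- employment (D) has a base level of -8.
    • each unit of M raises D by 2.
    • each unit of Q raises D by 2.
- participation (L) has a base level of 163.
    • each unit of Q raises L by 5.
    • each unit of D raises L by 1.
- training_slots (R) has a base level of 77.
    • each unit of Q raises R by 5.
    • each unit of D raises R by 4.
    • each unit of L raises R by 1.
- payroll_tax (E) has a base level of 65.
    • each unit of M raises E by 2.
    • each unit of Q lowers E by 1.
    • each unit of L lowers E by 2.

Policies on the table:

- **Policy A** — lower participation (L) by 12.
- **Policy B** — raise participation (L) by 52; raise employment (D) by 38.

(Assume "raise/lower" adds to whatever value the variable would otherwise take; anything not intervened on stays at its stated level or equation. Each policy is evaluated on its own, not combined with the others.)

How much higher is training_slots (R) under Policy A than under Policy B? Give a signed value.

-254

Policy A (L − 12):
  M = 151
  Q = 96
  D = -8 + 2·151 + 2·96 = 486
  L = 163 + 5·96 + 486 (−12 from intervention) = 1117
  R = 77 + 5·96 + 4·486 + 1117 = 3618
Policy B (L + 52, D + 38):
  M = 151
  Q = 96
  D = -8 + 2·151 + 2·96 (+38 from intervention) = 524
  L = 163 + 5·96 + 524 (+52 from intervention) = 1219
  R = 77 + 5·96 + 4·524 + 1219 = 3872
R: 3618 − 3872 = -254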